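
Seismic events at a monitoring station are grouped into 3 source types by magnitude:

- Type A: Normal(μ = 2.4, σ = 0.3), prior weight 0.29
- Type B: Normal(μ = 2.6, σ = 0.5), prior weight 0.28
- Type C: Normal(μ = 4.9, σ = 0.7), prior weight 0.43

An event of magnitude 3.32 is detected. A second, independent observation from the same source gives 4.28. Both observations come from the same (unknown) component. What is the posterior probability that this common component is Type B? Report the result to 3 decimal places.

P(component k | x) = π_k·f_k(x) / marginal(x), where marginal(x) = Σ_j π_j·f_j(x).
Since both observations come from the same component, the likelihood for component k is f_k(x₁)·f_k(x₂).
  p_A = [0.0120681] × [3.94617e-09] = 4.76228e-11
  p_B = [0.28292] × [0.0028212] = 0.000798175
  p_C = [0.0446183] × [0.385001] = 0.0171781
Prior × likelihood for each component:
  π_A·p_A = 0.29 × 4.76228e-11 = 1.38106e-11
  π_B·p_B = 0.28 × 0.000798175 = 0.000223489
  π_C·p_C = 0.43 × 0.0171781 = 0.00738659
Normaliser: 1.38106e-11 + 0.000223489 + 0.00738659 = 0.00761008
P(Type B | data) = 0.000223489 / 0.00761008 ≈ 0.029

0.029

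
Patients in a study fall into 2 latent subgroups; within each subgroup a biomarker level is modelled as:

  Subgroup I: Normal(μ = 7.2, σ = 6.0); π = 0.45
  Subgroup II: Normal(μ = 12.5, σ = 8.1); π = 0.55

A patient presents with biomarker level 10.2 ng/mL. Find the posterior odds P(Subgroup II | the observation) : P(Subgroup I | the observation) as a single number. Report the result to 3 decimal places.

The posterior odds equal the prior odds times the likelihood ratio: (w_i/w_j)·(f_i(x)/f_j(x)).
Evaluate each component's likelihood at the observed value:
  f_I = (1/(6.0·√(2π)))·exp(−(10.2−7.2)²/(2·6.0²)) = 0.066490·exp(-0.12500) = 0.0586776
  f_II = (1/(8.1·√(2π)))·exp(−(10.2−12.5)²/(2·8.1²)) = 0.049252·exp(-0.04031) = 0.0473061
Posterior odds = (w_II·f_II) / (w_I·f_I) = (0.55·0.0473061) / (0.45·0.0586776) = 0.0260183 / 0.0264049 ≈ 0.985

0.985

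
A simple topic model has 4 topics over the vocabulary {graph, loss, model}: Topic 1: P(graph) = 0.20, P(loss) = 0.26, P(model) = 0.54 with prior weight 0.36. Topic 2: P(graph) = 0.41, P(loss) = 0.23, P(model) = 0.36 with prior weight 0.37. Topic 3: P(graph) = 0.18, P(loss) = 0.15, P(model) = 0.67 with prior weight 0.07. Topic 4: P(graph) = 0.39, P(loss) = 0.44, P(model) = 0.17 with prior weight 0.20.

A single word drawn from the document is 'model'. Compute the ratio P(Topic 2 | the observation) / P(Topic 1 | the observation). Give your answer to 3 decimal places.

0.685

Posterior odds = (w_i f_i(x)) / (w_j f_j(x)); the normalising sum cancels.
Component likelihoods at x = 'model':
  f_1 = P(model | comp) = 0.54
  f_2 = P(model | comp) = 0.36
  f_3 = P(model | comp) = 0.67
  f_4 = P(model | comp) = 0.17
Posterior odds = (w_2·f_2) / (w_1·f_1) = (0.37·0.36) / (0.36·0.54) = 0.1332 / 0.1944 ≈ 0.685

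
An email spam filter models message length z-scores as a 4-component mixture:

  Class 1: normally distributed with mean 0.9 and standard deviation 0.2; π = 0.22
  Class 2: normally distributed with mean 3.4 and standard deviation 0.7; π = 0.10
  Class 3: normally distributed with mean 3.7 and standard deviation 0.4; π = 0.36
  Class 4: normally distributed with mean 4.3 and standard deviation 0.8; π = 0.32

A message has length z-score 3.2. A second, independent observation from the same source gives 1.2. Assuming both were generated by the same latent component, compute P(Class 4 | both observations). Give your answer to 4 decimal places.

0.0706

By Bayes' theorem, P(k | x) = π_k f_k(x) / Σ_j π_j f_j(x).
Since both observations come from the same component, the likelihood for component k is f_k(x₁)·f_k(x₂).
  f_1 = [(1/(0.2·√(2π)))·exp(−(3.2−0.9)²/(2·0.2²)) = 1.994711·exp(-66.12500) = 3.82083e-29] × [0.647588] = 2.47432e-29
  f_2 = [(1/(0.7·√(2π)))·exp(−(3.2−3.4)²/(2·0.7²)) = 0.569918·exp(-0.04082) = 0.547124] × [0.00408253] = 0.00223365
  f_3 = [(1/(0.4·√(2π)))·exp(−(3.2−3.7)²/(2·0.4²)) = 0.997356·exp(-0.78125) = 0.456623] × [3.285e-09] = 1.50001e-09
  f_4 = [(1/(0.8·√(2π)))·exp(−(3.2−4.3)²/(2·0.8²)) = 0.498678·exp(-0.94531) = 0.193765] × [0.000273665] = 5.30267e-05
Unnormalised posteriors:
  π_1·f_1 = 0.22 × 2.47432e-29 = 5.44351e-30
  π_2·f_2 = 0.10 × 0.00223365 = 0.000223365
  π_3·f_3 = 0.36 × 1.50001e-09 = 5.40003e-10
  π_4·f_4 = 0.32 × 5.30267e-05 = 1.69685e-05
Marginal: 5.44351e-30 + 0.000223365 + 5.40003e-10 + 1.69685e-05 = 0.000240334
Responsibility of Class 4: 1.69685e-05 / 0.000240334 ≈ 0.0706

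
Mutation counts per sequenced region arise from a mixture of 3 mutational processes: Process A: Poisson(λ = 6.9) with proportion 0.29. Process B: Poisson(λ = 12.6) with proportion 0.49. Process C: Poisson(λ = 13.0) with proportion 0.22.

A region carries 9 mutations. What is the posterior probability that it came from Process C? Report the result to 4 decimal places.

0.1827

Apply Bayes' rule: the posterior for each component is proportional to its prior times its likelihood at x.
Poisson probabilities:
  L_A = e^(−6.9)·6.9^9/9! = 0.0984571
  L_B = e^(−12.6)·12.6^9/9! = 0.0743809
  L_C = e^(−13.0)·13.0^9/9! = 0.066054
Unnormalised posteriors:
  π_A·L_A = 0.29 × 0.0984571 = 0.0285525
  π_B·L_B = 0.49 × 0.0743809 = 0.0364466
  π_C·L_C = 0.22 × 0.066054 = 0.0145319
Denominator: 0.0285525 + 0.0364466 + 0.0145319 = 0.0795311
So the posterior for Process C is 0.0145319 / 0.0795311 ≈ 0.1827.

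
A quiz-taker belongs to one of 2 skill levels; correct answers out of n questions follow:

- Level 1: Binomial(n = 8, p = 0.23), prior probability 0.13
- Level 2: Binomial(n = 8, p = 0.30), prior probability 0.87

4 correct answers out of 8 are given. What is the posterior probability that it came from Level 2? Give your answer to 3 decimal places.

0.930

Posterior ∝ prior × likelihood, so P(k | x) ∝ P(Z=k) f_k(x); normalise over all components.
Evaluate each component's likelihood at the observed value:
  p_1 = C(8,4)·0.23^4·0.77^4 = 70·0.00279841·0.35153 = 0.0688608
  p_2 = C(8,4)·0.30^4·0.70^4 = 70·0.0081·0.2401 = 0.136137
Prior × likelihood for each component:
  P(Z=1)·p_1 = 0.13 × 0.0688608 = 0.00895191
  P(Z=2)·p_2 = 0.87 × 0.136137 = 0.118439
Normaliser: 0.00895191 + 0.118439 = 0.127391
Responsibility of Level 2: 0.118439 / 0.127391 ≈ 0.930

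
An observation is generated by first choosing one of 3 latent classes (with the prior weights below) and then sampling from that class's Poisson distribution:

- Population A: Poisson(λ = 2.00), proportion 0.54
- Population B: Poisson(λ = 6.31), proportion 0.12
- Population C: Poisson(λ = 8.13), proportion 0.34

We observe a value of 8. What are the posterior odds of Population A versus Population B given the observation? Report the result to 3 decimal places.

0.034

Since P(k|x) ∝ P(Z=k) f_k(x), the posterior odds are P(Z=i) f_i(x) / (P(Z=j) f_j(x)).
Evaluate each component's likelihood at the observed value:
  L_A = e^(−2.00)·2.00^8/8! = 0.000859272
  L_B = e^(−6.31)·6.31^8/8! = 0.113323
  L_C = e^(−8.13)·8.13^8/8! = 0.139441
Posterior odds = (P(Z=A)·L_A) / (P(Z=B)·L_B) = (0.54·0.000859272) / (0.12·0.113323) = 0.000464007 / 0.0135987 ≈ 0.034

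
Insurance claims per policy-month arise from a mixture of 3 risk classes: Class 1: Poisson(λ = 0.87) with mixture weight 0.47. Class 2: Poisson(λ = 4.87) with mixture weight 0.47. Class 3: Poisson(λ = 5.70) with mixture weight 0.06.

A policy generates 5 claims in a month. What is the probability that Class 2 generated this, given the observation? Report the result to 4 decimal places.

0.8832

Posterior ∝ prior × likelihood, so P(k | x) ∝ π_k f_k(x); normalise over all components.
Poisson probabilities:
  L_1 = 0.00174012
  L_2 = 0.175166
  L_3 = 0.16777
Prior × likelihood for each component:
  π_1·L_1 = 0.47 × 0.00174012 = 0.000817856
  π_2·L_2 = 0.47 × 0.175166 = 0.0823279
  π_3·L_3 = 0.06 × 0.16777 = 0.0100662
Denominator: 0.000817856 + 0.0823279 + 0.0100662 = 0.093212
Responsibility of Class 2: 0.0823279 / 0.093212 ≈ 0.8832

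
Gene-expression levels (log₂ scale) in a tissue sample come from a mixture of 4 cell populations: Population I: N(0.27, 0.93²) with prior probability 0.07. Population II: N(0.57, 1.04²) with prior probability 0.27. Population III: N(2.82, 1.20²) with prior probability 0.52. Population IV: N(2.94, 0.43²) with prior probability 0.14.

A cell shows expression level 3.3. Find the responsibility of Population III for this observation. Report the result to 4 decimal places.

0.6270

By Bayes' theorem, P(k | x) = P(Z=k) f_k(x) / Σ_j P(Z=j) f_j(x).
Component likelihoods at x = 3.3:
  p_I = (1/(0.93·√(2π)))·exp(−(3.3−0.27)²/(2·0.93²)) = 0.428970·exp(-5.30749) = 0.00212526
  p_II = (1/(1.04·√(2π)))·exp(−(3.3−0.57)²/(2·1.04²)) = 0.383598·exp(-3.44531) = 0.0122348
  p_III = (1/(1.20·√(2π)))·exp(−(3.3−2.82)²/(2·1.20²)) = 0.332452·exp(-0.08000) = 0.306892
  p_IV = (1/(0.43·√(2π)))·exp(−(3.3−2.94)²/(2·0.43²)) = 0.927773·exp(-0.35046) = 0.65349
Prior × likelihood for each component:
  P(Z=I)·p_I = 0.07 × 0.00212526 = 0.000148768
  P(Z=II)·p_II = 0.27 × 0.0122348 = 0.00330339
  P(Z=III)·p_III = 0.52 × 0.306892 = 0.159584
  P(Z=IV)·p_IV = 0.14 × 0.65349 = 0.0914886
Sum: 0.000148768 + 0.00330339 + 0.159584 + 0.0914886 = 0.254524
Responsibility of Population III: 0.159584 / 0.254524 ≈ 0.6270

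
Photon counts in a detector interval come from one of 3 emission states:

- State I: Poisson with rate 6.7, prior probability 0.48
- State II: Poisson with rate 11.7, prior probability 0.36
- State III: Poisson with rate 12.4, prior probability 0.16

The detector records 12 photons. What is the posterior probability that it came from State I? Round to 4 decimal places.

0.1457

By Bayes' theorem, P(k | x) = P(Z=k) f_k(x) / Σ_j P(Z=j) f_j(x).
Poisson probabilities:
  f_I = 0.0210275
  f_II = 0.113933
  f_III = 0.113624
Prior × likelihood for each component:
  P(Z=I)·f_I = 0.48 × 0.0210275 = 0.0100932
  P(Z=II)·f_II = 0.36 × 0.113933 = 0.0410157
  P(Z=III)·f_III = 0.16 × 0.113624 = 0.0181799
Marginal: 0.0100932 + 0.0410157 + 0.0181799 = 0.0692888
P(State I | data) ≈ 0.1457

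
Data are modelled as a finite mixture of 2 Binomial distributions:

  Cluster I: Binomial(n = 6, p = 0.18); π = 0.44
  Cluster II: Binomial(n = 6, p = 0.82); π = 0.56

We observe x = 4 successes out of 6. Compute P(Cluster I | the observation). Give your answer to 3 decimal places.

0.036

The responsibility of component k is w_k f_k(x) divided by Σ_j w_j f_j(x).
Component likelihoods at x = 4 successes out of 6:
  L_I = 0.0105879
  L_II = 0.219731
Unnormalised posteriors:
  w_I·L_I = 0.44 × 0.0105879 = 0.00465867
  w_II·L_II = 0.56 × 0.219731 = 0.123049
Normaliser: 0.00465867 + 0.123049 = 0.127708
P(Cluster I | 4 successes out of 6) = 0.00465867 / 0.127708 ≈ 0.036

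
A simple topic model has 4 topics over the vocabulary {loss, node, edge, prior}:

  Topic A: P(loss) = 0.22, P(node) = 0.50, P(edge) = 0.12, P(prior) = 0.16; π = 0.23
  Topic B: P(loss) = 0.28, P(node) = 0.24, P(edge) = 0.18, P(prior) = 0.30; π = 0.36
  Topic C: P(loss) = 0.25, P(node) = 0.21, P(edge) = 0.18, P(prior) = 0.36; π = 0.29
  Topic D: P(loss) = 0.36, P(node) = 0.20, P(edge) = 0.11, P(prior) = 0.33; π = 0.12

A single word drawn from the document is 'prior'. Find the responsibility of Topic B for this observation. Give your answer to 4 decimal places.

0.3740

Posterior ∝ prior × likelihood, so P(k | x) ∝ P(Z=k) f_k(x); normalise over all components.
Categorical probabilities:
  f_A = P(prior | comp) = 0.16
  f_B = P(prior | comp) = 0.30
  f_C = P(prior | comp) = 0.36
  f_D = P(prior | comp) = 0.33
Unnormalised posteriors:
  P(Z=A)·f_A = 0.23 × 0.16 = 0.0368
  P(Z=B)·f_B = 0.36 × 0.3 = 0.108
  P(Z=C)·f_C = 0.29 × 0.36 = 0.1044
  P(Z=D)·f_D = 0.12 × 0.33 = 0.0396
Marginal: 0.0368 + 0.108 + 0.1044 + 0.0396 = 0.2888
P(Topic B | data) = 0.108 / 0.2888 ≈ 0.3740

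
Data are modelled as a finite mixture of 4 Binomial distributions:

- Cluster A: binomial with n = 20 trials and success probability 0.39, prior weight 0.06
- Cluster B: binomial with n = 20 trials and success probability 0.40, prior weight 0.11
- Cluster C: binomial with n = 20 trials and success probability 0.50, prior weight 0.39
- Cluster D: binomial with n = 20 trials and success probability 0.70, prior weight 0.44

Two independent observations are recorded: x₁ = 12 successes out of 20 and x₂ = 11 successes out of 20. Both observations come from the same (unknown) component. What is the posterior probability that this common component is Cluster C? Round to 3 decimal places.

Apply Bayes' rule: the posterior for each component is proportional to its prior times its likelihood at x.
Since both observations come from the same component, the likelihood for component k is f_k(x₁)·f_k(x₂).
  L_A = [0.0299007] × [0.062357] = 0.00186452
  L_B = [0.0354974] × [0.0709949] = 0.00252014
  L_C = [0.120134] × [0.160179] = 0.019243
  L_D = [0.114397] × [0.0653696] = 0.00747807
Unnormalised posteriors:
  π_A·L_A = 0.06 × 0.00186452 = 0.000111871
  π_B·L_B = 0.11 × 0.00252014 = 0.000277215
  π_C·L_C = 0.39 × 0.019243 = 0.00750478
  π_D·L_D = 0.44 × 0.00747807 = 0.00329035
Sum: 0.000111871 + 0.000277215 + 0.00750478 + 0.00329035 = 0.0111842
So the posterior for Cluster C is 0.00750478 / 0.0111842 ≈ 0.671.

0.671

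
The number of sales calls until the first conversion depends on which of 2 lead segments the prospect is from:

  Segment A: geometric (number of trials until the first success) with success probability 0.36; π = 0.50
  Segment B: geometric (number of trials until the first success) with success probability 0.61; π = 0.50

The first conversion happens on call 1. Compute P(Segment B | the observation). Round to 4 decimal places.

Posterior ∝ prior × likelihood, so P(k | x) ∝ π_k f_k(x); normalise over all components.
Evaluate each component's likelihood at the observed value:
  p_A = 0.36·(1−0.36)^0 = 0.36·1 = 0.36
  p_B = 0.61·(1−0.61)^0 = 0.61·1 = 0.61
Weight by the priors:
  π_A·p_A = 0.50 × 0.36 = 0.18
  π_B·p_B = 0.50 × 0.61 = 0.305
Marginal: 0.18 + 0.305 = 0.485
So the posterior for Segment B is 0.305 / 0.485 ≈ 0.6289.

0.6289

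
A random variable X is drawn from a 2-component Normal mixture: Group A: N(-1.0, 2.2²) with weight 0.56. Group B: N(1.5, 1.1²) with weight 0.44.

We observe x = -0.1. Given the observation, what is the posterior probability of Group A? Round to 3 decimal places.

0.628

P(component k | x) = w_k·f_k(x) / marginal(x), where marginal(x) = Σ_j w_j·f_j(x).
Evaluate each component's likelihood at the observed value:
  f_A = (1/(2.2·√(2π)))·exp(−(-0.1−-1.0)²/(2·2.2²)) = 0.181337·exp(-0.08368) = 0.166781
  f_B = (1/(1.1·√(2π)))·exp(−(-0.1−1.5)²/(2·1.1²)) = 0.362675·exp(-1.05785) = 0.125921
Prior × likelihood for each component:
  w_A·f_A = 0.56 × 0.166781 = 0.0933974
  w_B·f_B = 0.44 × 0.125921 = 0.0554053
Normaliser: 0.0933974 + 0.0554053 = 0.148803
P(Group A | x) = 0.0933974 / 0.148803 ≈ 0.628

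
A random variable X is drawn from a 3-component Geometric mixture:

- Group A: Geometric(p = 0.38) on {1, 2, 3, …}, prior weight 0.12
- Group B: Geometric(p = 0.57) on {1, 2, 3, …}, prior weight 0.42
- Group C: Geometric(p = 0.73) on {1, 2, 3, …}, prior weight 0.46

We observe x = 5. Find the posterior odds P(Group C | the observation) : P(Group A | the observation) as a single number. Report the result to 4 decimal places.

Only the two components matter; the odds are (π_i f_i(x)) / (π_j f_j(x)).
Evaluate each component's likelihood at the observed value:
  p_A = 0.0561501
  p_B = 0.0194872
  p_C = 0.00387952
Posterior odds = (π_C·p_C) / (π_A·p_A) = (0.46·0.00387952) / (0.12·0.0561501) = 0.00178458 / 0.00673801 ≈ 0.2649

0.2649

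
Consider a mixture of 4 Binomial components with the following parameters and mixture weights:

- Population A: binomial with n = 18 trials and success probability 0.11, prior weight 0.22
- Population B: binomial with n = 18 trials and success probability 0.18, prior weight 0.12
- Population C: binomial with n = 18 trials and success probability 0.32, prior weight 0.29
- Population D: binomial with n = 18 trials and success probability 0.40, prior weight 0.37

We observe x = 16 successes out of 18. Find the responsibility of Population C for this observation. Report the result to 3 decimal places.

P(component k | x) = π_k·f_k(x) / marginal(x), where marginal(x) = Σ_j π_j·f_j(x).
Component likelihoods at x = 16 successes out of 18:
  L_A = C(18,16)·0.11^16·0.89^2 = 153·4.59497e-16·0.7921 = 5.56871e-14
  L_B = C(18,16)·0.18^16·0.82^2 = 153·1.2144e-12·0.6724 = 1.24934e-10
  L_C = C(18,16)·0.32^16·0.68^2 = 153·1.20893e-08·0.4624 = 8.55281e-07
  L_D = C(18,16)·0.40^16·0.60^2 = 153·4.29497e-07·0.36 = 2.36567e-05
Unnormalised posteriors:
  π_A·L_A = 0.22 × 5.56871e-14 = 1.22512e-14
  π_B·L_B = 0.12 × 1.24934e-10 = 1.4992e-11
  π_C·L_C = 0.29 × 8.55281e-07 = 2.48032e-07
  π_D·L_D = 0.37 × 2.36567e-05 = 8.75297e-06
Marginal: 1.22512e-14 + 1.4992e-11 + 2.48032e-07 + 8.75297e-06 = 9.00102e-06
So the posterior for Population C is 2.48032e-07 / 9.00102e-06 ≈ 0.028.

0.028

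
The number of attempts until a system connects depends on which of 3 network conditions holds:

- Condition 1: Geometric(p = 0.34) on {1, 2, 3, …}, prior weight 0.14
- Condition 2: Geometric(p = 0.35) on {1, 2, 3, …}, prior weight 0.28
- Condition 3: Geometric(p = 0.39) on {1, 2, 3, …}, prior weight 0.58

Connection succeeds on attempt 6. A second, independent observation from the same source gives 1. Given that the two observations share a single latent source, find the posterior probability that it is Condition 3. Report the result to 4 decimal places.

The responsibility of component k is w_k f_k(x) divided by Σ_j w_j f_j(x).
Since both observations come from the same component, the likelihood for component k is f_k(x₁)·f_k(x₂).
  f_1 = [0.34·(1−0.34)^5 = 0.34·0.125233 = 0.0425793] × [0.34] = 0.014477
  f_2 = [0.35·(1−0.35)^5 = 0.35·0.116029 = 0.0406102] × [0.35] = 0.0142136
  f_3 = [0.39·(1−0.39)^5 = 0.39·0.0844596 = 0.0329393] × [0.39] = 0.0128463
Multiply by the mixture weights:
  w_1·f_1 = 0.14 × 0.014477 = 0.00202678
  w_2·f_2 = 0.28 × 0.0142136 = 0.0039798
  w_3·f_3 = 0.58 × 0.0128463 = 0.00745086
Normaliser: 0.00202678 + 0.0039798 + 0.00745086 = 0.0134574
P(Condition 3 | data) ≈ 0.5537

0.5537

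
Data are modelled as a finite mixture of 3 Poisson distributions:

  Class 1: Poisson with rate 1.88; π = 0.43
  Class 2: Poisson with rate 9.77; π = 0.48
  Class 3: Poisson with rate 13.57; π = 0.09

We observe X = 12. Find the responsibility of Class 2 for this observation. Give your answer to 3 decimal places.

0.822

The responsibility of component k is w_k f_k(x) divided by Σ_j w_j f_j(x).
Component likelihoods at x = 12:
  p_1 = 6.20989e-07
  p_2 = 0.0902279
  p_3 = 0.104051
Unnormalised posteriors:
  w_1·p_1 = 0.43 × 6.20989e-07 = 2.67025e-07
  w_2·p_2 = 0.48 × 0.0902279 = 0.0433094
  w_3·p_3 = 0.09 × 0.104051 = 0.00936456
Sum: 2.67025e-07 + 0.0433094 + 0.00936456 = 0.0526742
P(Class 2 | 12) = 0.0433094 / 0.0526742 ≈ 0.822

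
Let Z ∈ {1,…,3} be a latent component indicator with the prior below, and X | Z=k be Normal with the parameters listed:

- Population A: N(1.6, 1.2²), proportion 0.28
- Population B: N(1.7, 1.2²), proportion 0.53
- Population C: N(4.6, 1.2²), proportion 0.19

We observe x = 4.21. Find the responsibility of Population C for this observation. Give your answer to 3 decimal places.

Apply Bayes' rule: the posterior for each component is proportional to its prior times its likelihood at x.
Component likelihoods at x = 4.21:
  p_A = (1/(1.2·√(2π)))·exp(−(4.21−1.6)²/(2·1.2²)) = 0.332452·exp(-2.36531) = 0.0312239
  p_B = (1/(1.2·√(2π)))·exp(−(4.21−1.7)²/(2·1.2²)) = 0.332452·exp(-2.18753) = 0.0372988
  p_C = (1/(1.2·√(2π)))·exp(−(4.21−4.6)²/(2·1.2²)) = 0.332452·exp(-0.05281) = 0.31535
Weight by the priors:
  π_A·p_A = 0.28 × 0.0312239 = 0.00874268
  π_B·p_B = 0.53 × 0.0372988 = 0.0197684
  π_C·p_C = 0.19 × 0.31535 = 0.0599165
Sum: 0.00874268 + 0.0197684 + 0.0599165 = 0.0884275
Responsibility of Population C: 0.0599165 / 0.0884275 ≈ 0.678

0.678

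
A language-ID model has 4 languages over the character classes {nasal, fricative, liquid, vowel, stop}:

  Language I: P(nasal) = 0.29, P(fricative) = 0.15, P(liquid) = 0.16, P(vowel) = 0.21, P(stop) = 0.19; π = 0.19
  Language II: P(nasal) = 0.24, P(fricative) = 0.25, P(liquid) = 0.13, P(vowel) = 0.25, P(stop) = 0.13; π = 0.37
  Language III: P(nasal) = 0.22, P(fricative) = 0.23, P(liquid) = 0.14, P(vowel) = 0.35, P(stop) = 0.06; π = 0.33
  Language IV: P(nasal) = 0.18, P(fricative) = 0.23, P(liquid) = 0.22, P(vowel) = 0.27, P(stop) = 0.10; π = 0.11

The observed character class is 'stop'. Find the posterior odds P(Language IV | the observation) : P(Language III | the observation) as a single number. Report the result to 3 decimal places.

0.556

The posterior odds equal the prior odds times the likelihood ratio: (w_i/w_j)·(f_i(x)/f_j(x)).
Evaluate each component's likelihood at the observed value:
  p_I = P(stop | comp) = 0.19
  p_II = P(stop | comp) = 0.13
  p_III = P(stop | comp) = 0.06
  p_IV = P(stop | comp) = 0.10
Posterior odds = (w_IV·p_IV) / (w_III·p_III) = (0.11·0.1) / (0.33·0.06) = 0.011 / 0.0198 ≈ 0.556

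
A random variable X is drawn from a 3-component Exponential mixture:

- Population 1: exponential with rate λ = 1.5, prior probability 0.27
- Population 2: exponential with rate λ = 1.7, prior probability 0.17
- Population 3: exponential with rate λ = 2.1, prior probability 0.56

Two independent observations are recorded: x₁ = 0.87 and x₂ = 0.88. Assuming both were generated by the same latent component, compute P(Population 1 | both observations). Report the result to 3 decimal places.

0.334

The responsibility of component k is P(Z=k) f_k(x) divided by Σ_j P(Z=j) f_j(x).
Since both observations come from the same component, the likelihood for component k is f_k(x₁)·f_k(x₂).
  p_1 = [0.406759] × [0.400703] = 0.162989
  p_2 = [0.387371] × [0.380842] = 0.147527
  p_3 = [0.337881] × [0.330859] = 0.111791
Multiply by the mixture weights:
  P(Z=1)·p_1 = 0.27 × 0.162989 = 0.0440072
  P(Z=2)·p_2 = 0.17 × 0.147527 = 0.0250796
  P(Z=3)·p_3 = 0.56 × 0.111791 = 0.0626029
Denominator: 0.0440072 + 0.0250796 + 0.0626029 = 0.13169
So the posterior for Population 1 is 0.0440072 / 0.13169 ≈ 0.334.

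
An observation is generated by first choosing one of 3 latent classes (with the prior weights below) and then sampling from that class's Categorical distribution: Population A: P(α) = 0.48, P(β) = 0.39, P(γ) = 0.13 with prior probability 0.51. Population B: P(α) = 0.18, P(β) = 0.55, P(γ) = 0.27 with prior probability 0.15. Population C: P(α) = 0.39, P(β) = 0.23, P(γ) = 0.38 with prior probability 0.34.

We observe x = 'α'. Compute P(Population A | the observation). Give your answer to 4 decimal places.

Posterior ∝ prior × likelihood, so P(k | x) ∝ π_k f_k(x); normalise over all components.
Component likelihoods at x = 'α':
  L_A = P(α | comp) = 0.48
  L_B = P(α | comp) = 0.18
  L_C = P(α | comp) = 0.39
Multiply by the mixture weights:
  π_A·L_A = 0.51 × 0.48 = 0.2448
  π_B·L_B = 0.15 × 0.18 = 0.027
  π_C·L_C = 0.34 × 0.39 = 0.1326
Evidence: 0.2448 + 0.027 + 0.1326 = 0.4044
P(Population A | x) = 0.2448 / 0.4044 ≈ 0.6053

0.6053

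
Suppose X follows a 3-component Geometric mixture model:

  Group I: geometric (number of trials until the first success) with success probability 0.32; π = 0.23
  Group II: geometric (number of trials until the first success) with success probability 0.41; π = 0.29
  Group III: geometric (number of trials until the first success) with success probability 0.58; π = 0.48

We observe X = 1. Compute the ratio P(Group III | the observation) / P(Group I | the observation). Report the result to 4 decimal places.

The posterior odds equal the prior odds times the likelihood ratio: (P(Z=i)/P(Z=j))·(f_i(x)/f_j(x)).
Component likelihoods at x = 1:
  L_I = 0.32·(1−0.32)^0 = 0.32·1 = 0.32
  L_II = 0.41·(1−0.41)^0 = 0.41·1 = 0.41
  L_III = 0.58·(1−0.58)^0 = 0.58·1 = 0.58
Odds = (0.48/0.23) × (0.58/0.32) = 2.08696 × 1.8125 ≈ 3.7826

3.7826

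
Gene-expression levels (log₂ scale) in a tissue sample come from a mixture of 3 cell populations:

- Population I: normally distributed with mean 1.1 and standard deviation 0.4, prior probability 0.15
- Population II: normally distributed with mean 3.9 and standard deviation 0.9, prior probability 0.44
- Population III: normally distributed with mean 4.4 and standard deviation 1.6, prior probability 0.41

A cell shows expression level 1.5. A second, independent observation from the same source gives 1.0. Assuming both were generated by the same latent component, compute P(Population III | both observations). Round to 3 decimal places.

The responsibility of component k is π_k f_k(x) divided by Σ_j π_j f_j(x).
Since both observations come from the same component, the likelihood for component k is f_k(x₁)·f_k(x₂).
  L_I = [(1/(0.4·√(2π)))·exp(−(1.5−1.1)²/(2·0.4²)) = 0.997356·exp(-0.50000) = 0.604927] × [0.96667] = 0.584765
  L_II = [(1/(0.9·√(2π)))·exp(−(1.5−3.9)²/(2·0.9²)) = 0.443269·exp(-3.55556) = 0.0126622] × [0.00246655] = 3.12319e-05
  L_III = [(1/(1.6·√(2π)))·exp(−(1.5−4.4)²/(2·1.6²)) = 0.249339·exp(-1.64258) = 0.0482422] × [0.0260756] = 0.00125795
Unnormalised posteriors:
  π_I·L_I = 0.15 × 0.584765 = 0.0877147
  π_II·L_II = 0.44 × 3.12319e-05 = 1.3742e-05
  π_III·L_III = 0.41 × 0.00125795 = 0.000515758
Marginal: 0.0877147 + 1.3742e-05 + 0.000515758 = 0.0882442
So the posterior for Population III is 0.000515758 / 0.0882442 ≈ 0.006.

0.006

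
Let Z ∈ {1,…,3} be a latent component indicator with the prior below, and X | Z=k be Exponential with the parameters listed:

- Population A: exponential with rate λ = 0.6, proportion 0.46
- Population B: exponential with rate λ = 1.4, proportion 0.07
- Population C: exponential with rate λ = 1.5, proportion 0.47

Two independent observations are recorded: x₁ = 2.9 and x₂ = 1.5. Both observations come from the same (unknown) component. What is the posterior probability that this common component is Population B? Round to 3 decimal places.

The responsibility of component k is w_k f_k(x) divided by Σ_j w_j f_j(x).
Since both observations come from the same component, the likelihood for component k is f_k(x₁)·f_k(x₂).
  f_A = [0.105312] × [0.243942] = 0.0256901
  f_B = [0.0241486] × [0.171439] = 0.00414002
  f_C = [0.0193602] × [0.158099] = 0.00306083
Unnormalised posteriors:
  w_A·f_A = 0.46 × 0.0256901 = 0.0118174
  w_B·f_B = 0.07 × 0.00414002 = 0.000289801
  w_C·f_C = 0.47 × 0.00306083 = 0.00143859
Normaliser: 0.0118174 + 0.000289801 + 0.00143859 = 0.0135458
P(Population B | x) ≈ 0.021

0.021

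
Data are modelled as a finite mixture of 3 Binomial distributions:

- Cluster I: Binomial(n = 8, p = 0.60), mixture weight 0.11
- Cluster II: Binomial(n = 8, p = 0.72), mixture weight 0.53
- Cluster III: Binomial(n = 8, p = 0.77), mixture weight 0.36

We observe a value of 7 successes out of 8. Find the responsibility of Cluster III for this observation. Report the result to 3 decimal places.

The responsibility of component k is π_k f_k(x) divided by Σ_j π_j f_j(x).
Evaluate each component's likelihood at the observed value:
  L_I = C(8,7)·0.60^7·0.40^1 = 8·0.0279936·0.4 = 0.0895795
  L_II = C(8,7)·0.72^7·0.28^1 = 8·0.100306·0.28 = 0.224686
  L_III = C(8,7)·0.77^7·0.23^1 = 8·0.160485·0.23 = 0.295293
Multiply by the mixture weights:
  π_I·L_I = 0.11 × 0.0895795 = 0.00985375
  π_II·L_II = 0.53 × 0.224686 = 0.119083
  π_III·L_III = 0.36 × 0.295293 = 0.106305
Normaliser: 0.00985375 + 0.119083 + 0.106305 = 0.235243
P(Cluster III | data) ≈ 0.452

0.452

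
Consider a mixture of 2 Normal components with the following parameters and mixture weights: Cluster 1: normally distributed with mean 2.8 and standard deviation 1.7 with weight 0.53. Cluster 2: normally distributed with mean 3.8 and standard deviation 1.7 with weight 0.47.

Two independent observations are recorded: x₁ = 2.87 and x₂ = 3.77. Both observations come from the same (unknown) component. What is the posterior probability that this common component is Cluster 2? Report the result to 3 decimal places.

0.473

Apply Bayes' rule: the posterior for each component is proportional to its prior times its likelihood at x.
Since both observations come from the same component, the likelihood for component k is f_k(x₁)·f_k(x₂).
  L_1 = [(1/(1.7·√(2π)))·exp(−(2.87−2.8)²/(2·1.7²)) = 0.234672·exp(-0.00085) = 0.234473] × [0.199418] = 0.0467581
  L_2 = [(1/(1.7·√(2π)))·exp(−(2.87−3.8)²/(2·1.7²)) = 0.234672·exp(-0.14964) = 0.202057] × [0.234635] = 0.0474098
Unnormalised posteriors:
  π_1·L_1 = 0.53 × 0.0467581 = 0.0247818
  π_2·L_2 = 0.47 × 0.0474098 = 0.0222826
Denominator: 0.0247818 + 0.0222826 = 0.0470644
Responsibility of Cluster 2: 0.0222826 / 0.0470644 ≈ 0.473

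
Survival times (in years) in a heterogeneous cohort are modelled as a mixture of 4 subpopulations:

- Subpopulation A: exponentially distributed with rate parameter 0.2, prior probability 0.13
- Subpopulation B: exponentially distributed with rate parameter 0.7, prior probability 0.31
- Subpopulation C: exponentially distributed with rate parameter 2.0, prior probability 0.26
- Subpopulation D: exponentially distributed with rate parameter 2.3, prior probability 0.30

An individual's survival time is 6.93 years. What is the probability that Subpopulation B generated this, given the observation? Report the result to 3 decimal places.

0.207

Posterior ∝ prior × likelihood, so P(k | x) ∝ π_k f_k(x); normalise over all components.
Component likelihoods at x = 6.93 years:
  p_A = 0.0500147
  p_B = 0.00547439
  p_C = 1.91297e-06
  p_D = 2.75111e-07
Weight by the priors:
  π_A·p_A = 0.13 × 0.0500147 = 0.00650191
  π_B·p_B = 0.31 × 0.00547439 = 0.00169706
  π_C·p_C = 0.26 × 1.91297e-06 = 4.97373e-07
  π_D·p_D = 0.30 × 2.75111e-07 = 8.25333e-08
Evidence: 0.00650191 + 0.00169706 + 4.97373e-07 + 8.25333e-08 = 0.00819955
P(Subpopulation B | 6.93 years) = 0.00169706 / 0.00819955 ≈ 0.207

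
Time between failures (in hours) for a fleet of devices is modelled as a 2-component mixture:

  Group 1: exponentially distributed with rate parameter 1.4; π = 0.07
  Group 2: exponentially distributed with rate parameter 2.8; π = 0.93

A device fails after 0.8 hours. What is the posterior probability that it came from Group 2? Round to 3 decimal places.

P(component k | x) = w_k·f_k(x) / marginal(x), where marginal(x) = Σ_j w_j·f_j(x).
Component likelihoods at x = 0.8 hours:
  f_1 = 0.456792
  f_2 = 0.298084
Weight by the priors:
  w_1·f_1 = 0.07 × 0.456792 = 0.0319754
  w_2·f_2 = 0.93 × 0.298084 = 0.277218
Marginal: 0.0319754 + 0.277218 = 0.309193
Responsibility of Group 2: 0.277218 / 0.309193 ≈ 0.897

0.897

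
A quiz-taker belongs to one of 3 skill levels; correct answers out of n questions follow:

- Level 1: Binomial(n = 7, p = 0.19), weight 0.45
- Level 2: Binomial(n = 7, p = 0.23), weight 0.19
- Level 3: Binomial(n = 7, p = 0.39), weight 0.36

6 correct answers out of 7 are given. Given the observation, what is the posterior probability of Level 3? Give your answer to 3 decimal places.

0.952

P(component k | x) = π_k·f_k(x) / marginal(x), where marginal(x) = Σ_j π_j·f_j(x).
Evaluate each component's likelihood at the observed value:
  f_1 = C(7,6)·0.19^6·0.81^1 = 7·4.70459e-05·0.81 = 0.00026675
  f_2 = C(7,6)·0.23^6·0.77^1 = 7·0.000148036·0.77 = 0.000797913
  f_3 = C(7,6)·0.39^6·0.61^1 = 7·0.00351874·0.61 = 0.015025
Weight by the priors:
  π_1·f_1 = 0.45 × 0.00026675 = 0.000120038
  π_2·f_2 = 0.19 × 0.000797913 = 0.000151604
  π_3·f_3 = 0.36 × 0.015025 = 0.00540901
Sum: 0.000120038 + 0.000151604 + 0.00540901 = 0.00568065
Responsibility of Level 3: 0.00540901 / 0.00568065 ≈ 0.952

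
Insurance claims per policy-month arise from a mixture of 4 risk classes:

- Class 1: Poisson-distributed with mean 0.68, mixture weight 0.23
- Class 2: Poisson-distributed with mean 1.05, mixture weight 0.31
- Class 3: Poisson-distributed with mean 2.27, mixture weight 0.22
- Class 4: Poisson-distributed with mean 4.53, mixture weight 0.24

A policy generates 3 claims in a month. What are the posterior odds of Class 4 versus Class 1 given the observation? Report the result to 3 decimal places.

Posterior odds = (π_i f_i(x)) / (π_j f_j(x)); the normalising sum cancels.
Component likelihoods at x = 3 claims:
  L_1 = 0.0265494
  L_2 = 0.0675161
  L_3 = 0.201409
  L_4 = 0.167028
Posterior odds = (π_4·L_4) / (π_1·L_1) = (0.24·0.167028) / (0.23·0.0265494) = 0.0400867 / 0.00610637 ≈ 6.565

6.565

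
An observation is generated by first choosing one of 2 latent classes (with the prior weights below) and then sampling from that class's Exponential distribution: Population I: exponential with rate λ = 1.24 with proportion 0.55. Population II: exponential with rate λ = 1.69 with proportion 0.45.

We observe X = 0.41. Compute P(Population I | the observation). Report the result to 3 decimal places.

Apply Bayes' rule: the posterior for each component is proportional to its prior times its likelihood at x.
Evaluate each component's likelihood at the observed value:
  f_I = 0.745807
  f_II = 0.845209
Unnormalised posteriors:
  π_I·f_I = 0.55 × 0.745807 = 0.410194
  π_II·f_II = 0.45 × 0.845209 = 0.380344
Sum: 0.410194 + 0.380344 = 0.790538
So the posterior for Population I is 0.410194 / 0.790538 ≈ 0.519.

0.519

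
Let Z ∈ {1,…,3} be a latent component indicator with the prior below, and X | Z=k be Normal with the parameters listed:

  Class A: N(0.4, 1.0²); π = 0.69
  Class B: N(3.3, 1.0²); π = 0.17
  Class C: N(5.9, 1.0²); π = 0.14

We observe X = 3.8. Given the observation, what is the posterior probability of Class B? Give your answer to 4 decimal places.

The responsibility of component k is π_k f_k(x) divided by Σ_j π_j f_j(x).
Evaluate each component's likelihood at the observed value:
  p_A = 0.00123222
  p_B = 0.352065
  p_C = 0.0439836
Prior × likelihood for each component:
  π_A·p_A = 0.69 × 0.00123222 = 0.000850231
  π_B·p_B = 0.17 × 0.352065 = 0.0598511
  π_C·p_C = 0.14 × 0.0439836 = 0.0061577
Sum: 0.000850231 + 0.0598511 + 0.0061577 = 0.066859
P(Class B | x) ≈ 0.8952

0.8952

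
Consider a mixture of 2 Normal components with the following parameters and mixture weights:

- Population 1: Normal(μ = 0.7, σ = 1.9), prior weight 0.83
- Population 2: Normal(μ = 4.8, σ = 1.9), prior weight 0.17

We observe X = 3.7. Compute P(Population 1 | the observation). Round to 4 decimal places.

The responsibility of component k is w_k f_k(x) divided by Σ_j w_j f_j(x).
Evaluate each component's likelihood at the observed value:
  f_1 = 0.060366
  f_2 = 0.177571
Multiply by the mixture weights:
  w_1·f_1 = 0.83 × 0.060366 = 0.0501038
  w_2·f_2 = 0.17 × 0.177571 = 0.0301871
Evidence: 0.0501038 + 0.0301871 = 0.0802909
P(Population 1 | the observation) = 0.0501038 / 0.0802909 ≈ 0.6240

0.6240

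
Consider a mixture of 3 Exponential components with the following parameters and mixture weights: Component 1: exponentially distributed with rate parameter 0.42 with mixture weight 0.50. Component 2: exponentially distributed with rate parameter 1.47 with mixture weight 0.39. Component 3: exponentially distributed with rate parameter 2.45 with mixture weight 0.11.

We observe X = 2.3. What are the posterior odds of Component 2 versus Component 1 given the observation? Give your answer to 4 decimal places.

Since P(k|x) ∝ w_k f_k(x), the posterior odds are w_i f_i(x) / (w_j f_j(x)).
Exponential densities:
  p_1 = 0.42·e^(−0.42·2.3) = 0.42·e^(−0.9660) = 0.159853
  p_2 = 1.47·e^(−1.47·2.3) = 1.47·e^(−3.3810) = 0.0499997
  p_3 = 2.45·e^(−2.45·2.3) = 2.45·e^(−5.6350) = 0.00874816
Odds = (0.39/0.50) × (0.0499997/0.159853) = 0.78 × 0.312786 ≈ 0.2440

0.2440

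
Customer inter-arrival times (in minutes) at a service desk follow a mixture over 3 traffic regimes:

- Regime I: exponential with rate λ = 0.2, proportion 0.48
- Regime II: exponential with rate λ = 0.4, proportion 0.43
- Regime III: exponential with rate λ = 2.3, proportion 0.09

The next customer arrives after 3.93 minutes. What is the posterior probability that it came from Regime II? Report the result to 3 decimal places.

Posterior ∝ prior × likelihood, so P(k | x) ∝ P(Z=k) f_k(x); normalise over all components.
Evaluate each component's likelihood at the observed value:
  p_I = 0.2·e^(−0.2·3.93) = 0.2·e^(−0.7860) = 0.0911328
  p_II = 0.4·e^(−0.4·3.93) = 0.4·e^(−1.5720) = 0.0830518
  p_III = 2.3·e^(−2.3·3.93) = 2.3·e^(−9.0390) = 0.000272986
Prior × likelihood for each component:
  P(Z=I)·p_I = 0.48 × 0.0911328 = 0.0437437
  P(Z=II)·p_II = 0.43 × 0.0830518 = 0.0357123
  P(Z=III)·p_III = 0.09 × 0.000272986 = 2.45687e-05
Denominator: 0.0437437 + 0.0357123 + 2.45687e-05 = 0.0794806
P(Regime II | data) ≈ 0.449

0.449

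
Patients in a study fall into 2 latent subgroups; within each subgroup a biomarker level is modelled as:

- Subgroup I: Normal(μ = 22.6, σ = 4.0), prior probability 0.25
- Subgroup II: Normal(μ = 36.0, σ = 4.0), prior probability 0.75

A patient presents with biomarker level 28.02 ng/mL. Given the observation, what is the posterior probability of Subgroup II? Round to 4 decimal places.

P(component k | x) = w_k·f_k(x) / marginal(x), where marginal(x) = Σ_j w_j·f_j(x).
Evaluate each component's likelihood at the observed value:
  p_I = (1/(4.0·√(2π)))·exp(−(28.02−22.6)²/(2·4.0²)) = 0.099736·exp(-0.91801) = 0.0398256
  p_II = (1/(4.0·√(2π)))·exp(−(28.02−36.0)²/(2·4.0²)) = 0.099736·exp(-1.99001) = 0.0136332
Multiply by the mixture weights:
  w_I·p_I = 0.25 × 0.0398256 = 0.0099564
  w_II·p_II = 0.75 × 0.0136332 = 0.0102249
Normaliser: 0.0099564 + 0.0102249 = 0.0201813
P(Subgroup II | data) ≈ 0.5067

0.5067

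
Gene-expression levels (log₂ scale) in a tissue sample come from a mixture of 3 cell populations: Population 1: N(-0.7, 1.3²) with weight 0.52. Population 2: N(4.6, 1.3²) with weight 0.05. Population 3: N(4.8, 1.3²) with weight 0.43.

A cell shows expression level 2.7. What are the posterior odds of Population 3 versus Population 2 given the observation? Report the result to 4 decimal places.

Only the two components matter; the odds are (π_i f_i(x)) / (π_j f_j(x)).
Component likelihoods at x = 2.7:
  f_1 = (1/(1.3·√(2π)))·exp(−(2.7−-0.7)²/(2·1.3²)) = 0.306879·exp(-3.42012) = 0.0100376
  f_2 = (1/(1.3·√(2π)))·exp(−(2.7−4.6)²/(2·1.3²)) = 0.306879·exp(-1.06805) = 0.105468
  f_3 = (1/(1.3·√(2π)))·exp(−(2.7−4.8)²/(2·1.3²)) = 0.306879·exp(-1.30473) = 0.0832392
0.0357929 / 0.00527339 ≈ 6.7875

6.7875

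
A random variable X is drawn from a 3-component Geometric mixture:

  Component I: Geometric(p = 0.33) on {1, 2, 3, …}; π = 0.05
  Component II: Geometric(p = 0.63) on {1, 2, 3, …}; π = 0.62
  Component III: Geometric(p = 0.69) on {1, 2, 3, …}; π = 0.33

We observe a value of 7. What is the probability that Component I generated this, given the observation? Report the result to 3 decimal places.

0.553

Posterior ∝ prior × likelihood, so P(k | x) ∝ π_k f_k(x); normalise over all components.
Geometric probabilities:
  p_I = 0.33·(1−0.33)^6 = 0.33·0.0904584 = 0.0298513
  p_II = 0.63·(1−0.63)^6 = 0.63·0.00256573 = 0.00161641
  p_III = 0.69·(1−0.69)^6 = 0.69·0.000887504 = 0.000612378
Unnormalised posteriors:
  π_I·p_I = 0.05 × 0.0298513 = 0.00149256
  π_II·p_II = 0.62 × 0.00161641 = 0.00100217
  π_III·p_III = 0.33 × 0.000612378 = 0.000202085
Evidence: 0.00149256 + 0.00100217 + 0.000202085 = 0.00269682
So the posterior for Component I is 0.00149256 / 0.00269682 ≈ 0.553.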